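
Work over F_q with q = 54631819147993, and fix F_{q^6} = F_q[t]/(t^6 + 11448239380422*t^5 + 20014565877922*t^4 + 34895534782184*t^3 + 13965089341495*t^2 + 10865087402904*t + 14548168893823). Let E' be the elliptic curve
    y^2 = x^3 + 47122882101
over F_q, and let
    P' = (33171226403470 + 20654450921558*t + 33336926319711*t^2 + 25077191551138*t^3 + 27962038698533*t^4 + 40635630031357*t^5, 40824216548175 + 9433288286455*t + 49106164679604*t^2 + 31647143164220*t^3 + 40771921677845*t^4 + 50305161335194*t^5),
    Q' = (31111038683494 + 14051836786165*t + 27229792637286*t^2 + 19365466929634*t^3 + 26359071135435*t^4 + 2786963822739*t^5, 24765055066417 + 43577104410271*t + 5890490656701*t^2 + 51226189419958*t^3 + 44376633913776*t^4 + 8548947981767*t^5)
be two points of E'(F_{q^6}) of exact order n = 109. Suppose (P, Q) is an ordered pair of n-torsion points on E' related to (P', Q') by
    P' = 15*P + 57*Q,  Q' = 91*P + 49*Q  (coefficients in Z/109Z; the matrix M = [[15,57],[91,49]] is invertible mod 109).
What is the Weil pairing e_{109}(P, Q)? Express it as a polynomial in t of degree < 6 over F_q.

9495244630795 + 19002954705249*t + 46084767485023*t^2 + 11385196456807*t^3 + 4554374987533*t^4 + 41298768280627*t^5

Alternating bilinearity on E[109] (values in mu_{109} in F_{54631819147993^6}) gives e(P',Q') = e(P,Q)^det(M).
15*49 - 57*91 = -4452; reduced mod 109: det = 17, inverse 77.
n = 109 = (1101101)_2 (7 bits, wt 5); accumulate f_{109,P'}(Q'+S)/f_{109,P'}(S) along the 6-step ladder.
So e_{109}(P',Q') = 45380989917448 + 29036346668436*t + 1961764486977*t^2 + 39294772912943*t^3 + 7673324143328*t^4 + 43486070035644*t^5.
e_{109}(P,Q) = (45380989917448 + 29036346668436*t + 1961764486977*t^2 + 39294772912943*t^3 + 7673324143328*t^4 + 43486070035644*t^5)^{77} = 9495244630795 + 19002954705249*t + 46084767485023*t^2 + 11385196456807*t^3 + 4554374987533*t^4 + 41298768280627*t^5.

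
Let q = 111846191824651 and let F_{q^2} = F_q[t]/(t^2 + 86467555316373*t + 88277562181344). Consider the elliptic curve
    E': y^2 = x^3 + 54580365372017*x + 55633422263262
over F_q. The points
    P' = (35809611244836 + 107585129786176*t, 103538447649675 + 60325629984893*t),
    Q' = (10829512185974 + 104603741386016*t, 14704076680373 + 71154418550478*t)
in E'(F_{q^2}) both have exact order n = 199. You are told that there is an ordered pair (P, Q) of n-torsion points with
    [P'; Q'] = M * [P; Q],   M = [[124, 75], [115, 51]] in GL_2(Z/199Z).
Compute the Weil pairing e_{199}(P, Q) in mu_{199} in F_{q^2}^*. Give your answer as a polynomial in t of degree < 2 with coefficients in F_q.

89016710530137 + 31810792783645*t

The 199-Weil pairing on E[199] over F_{111846191824651} is alternating-bilinear: e_{199}(P',Q') = e_{199}(P,Q)^det(M).
Inverting 87 mod 199: 183. Thus e_{199}(P,Q) = e(P',Q')^{183}.
Run Miller on y^2=x^3+54580365372017*x+55633422263262 over F_{111846191824651}: ladder 11000111 (8 bits); e = f_P(D_Q)/f_Q(D_P).
So e_{199}(P',Q') = 45378176654326 + 28861568808739*t.
e_{199}(P,Q) = (45378176654326 + 28861568808739*t)^{183} = 89016710530137 + 31810792783645*t.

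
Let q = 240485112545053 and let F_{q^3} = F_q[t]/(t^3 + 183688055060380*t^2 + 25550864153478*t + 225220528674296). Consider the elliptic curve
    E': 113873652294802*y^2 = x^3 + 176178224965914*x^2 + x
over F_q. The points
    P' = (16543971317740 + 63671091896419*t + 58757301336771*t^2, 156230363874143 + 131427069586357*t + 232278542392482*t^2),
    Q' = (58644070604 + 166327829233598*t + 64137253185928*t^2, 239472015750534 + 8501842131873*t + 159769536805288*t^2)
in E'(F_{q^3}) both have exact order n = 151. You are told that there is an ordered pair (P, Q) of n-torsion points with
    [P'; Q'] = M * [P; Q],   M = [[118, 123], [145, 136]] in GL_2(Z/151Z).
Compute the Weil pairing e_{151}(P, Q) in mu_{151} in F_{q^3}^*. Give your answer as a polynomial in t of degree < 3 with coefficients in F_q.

181129725311865 + 42342755734080*t + 13300374222277*t^2

e_{151}(aP+bQ,cP+dQ) = e_{151}(P,Q)^(ad-bc); with (a,b,c,d)=(118,123,145,136) this gives the det-151 law.
Inverting 25 mod 151: 145. Thus e_{151}(P,Q) = e(P',Q')^{145}.
Undo Montgomery via alpha=206361991848772, beta=65834567708475: (a',b')=(34162847734394,126592827663698) over F_{240485112545053}.
Double-and-add over 10010111: 8-1 doublings, 5-1 additions; each step l_{T,T}/v_{2T} or l_{T,P'}/v at Q'+S for random S.
The quotient is 6096411775479 + 36577337866972*t + 38249211073867*t^2.
(6096411775479 + 36577337866972*t + 38249211073867*t^2)^{145} mod (240485112545053,f) = 181129725311865 + 42342755734080*t + 13300374222277*t^2.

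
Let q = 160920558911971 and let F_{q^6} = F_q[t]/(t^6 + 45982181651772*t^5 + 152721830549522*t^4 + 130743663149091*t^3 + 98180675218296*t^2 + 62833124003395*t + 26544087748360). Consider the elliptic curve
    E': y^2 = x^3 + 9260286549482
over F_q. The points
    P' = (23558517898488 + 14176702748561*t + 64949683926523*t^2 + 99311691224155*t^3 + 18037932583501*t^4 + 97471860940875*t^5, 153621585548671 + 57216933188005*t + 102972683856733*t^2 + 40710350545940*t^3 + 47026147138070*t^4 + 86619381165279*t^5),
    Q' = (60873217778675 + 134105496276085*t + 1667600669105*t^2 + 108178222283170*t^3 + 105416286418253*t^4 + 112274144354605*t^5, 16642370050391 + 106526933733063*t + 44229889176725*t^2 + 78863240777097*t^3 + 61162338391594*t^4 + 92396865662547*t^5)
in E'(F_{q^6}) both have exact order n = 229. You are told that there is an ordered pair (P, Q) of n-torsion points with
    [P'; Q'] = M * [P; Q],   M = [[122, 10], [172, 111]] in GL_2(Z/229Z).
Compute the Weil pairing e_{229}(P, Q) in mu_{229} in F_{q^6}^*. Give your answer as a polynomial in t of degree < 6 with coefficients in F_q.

103880824338658 + 33049816934056*t + 13909593220983*t^2 + 93075964505327*t^3 + 26073257352137*t^4 + 12294190642327*t^5

e_{229} is bilinear + alternating on E[229], so e_{229}(122*P + 10*Q, 172*P + 111*Q) = e_{229}(P,Q)^(122*111-10*172).
det M = 122*111 - 10*172 = 11822 = 143 (mod 229); 143^{-1} = 221 (mod 229).
Run Miller on y^2=x^3+9260286549482 over F_{160920558911971}: ladder 11100101 (8 bits); e = f_P(D_Q)/f_Q(D_P).
Result: e(P',Q') = 29565108123155 + 127498798514330*t + 155987793852343*t^2 + 119412309518231*t^3 + 74275070367096*t^4 + 153263468848651*t^5.
Hence e(P,Q) = 103880824338658 + 33049816934056*t + 13909593220983*t^2 + 93075964505327*t^3 + 26073257352137*t^4 + 12294190642327*t^5 in F_{160920558911971^6}^*.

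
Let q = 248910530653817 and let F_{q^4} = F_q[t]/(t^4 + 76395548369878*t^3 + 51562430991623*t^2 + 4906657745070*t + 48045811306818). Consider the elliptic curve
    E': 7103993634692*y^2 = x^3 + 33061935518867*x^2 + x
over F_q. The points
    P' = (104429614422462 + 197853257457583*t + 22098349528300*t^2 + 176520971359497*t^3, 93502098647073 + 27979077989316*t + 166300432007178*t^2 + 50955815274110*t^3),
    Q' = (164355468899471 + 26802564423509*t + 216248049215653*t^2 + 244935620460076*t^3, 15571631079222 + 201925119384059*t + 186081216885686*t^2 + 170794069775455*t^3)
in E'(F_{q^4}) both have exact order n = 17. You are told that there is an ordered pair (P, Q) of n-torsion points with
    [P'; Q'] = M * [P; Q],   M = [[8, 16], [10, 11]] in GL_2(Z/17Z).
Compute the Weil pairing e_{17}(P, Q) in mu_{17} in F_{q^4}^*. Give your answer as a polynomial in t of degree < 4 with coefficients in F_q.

131296916051530 + 121203265197337*t + 87079001999410*t^2 + 205263102807294*t^3

e_{17}(aP+bQ,cP+dQ) = e_{17}(P,Q)^(ad-bc); with (a,b,c,d)=(8,16,10,11) this gives the det-17 law.
Inverting 13 mod 17: 4. Thus e_{17}(P,Q) = e(P',Q')^{4}.
Set x_W=40148399640684*u+116148767242506, y_W=40148399640684*v; then E': y_W^2=x_W^3+104025508356386*x_W+199559221711010.
Miller loop for e_{17} over F_{248910530653817^4}: bits of 17 = 10001; 4 double steps + 1 add steps, l/v at each.
Result: e(P',Q') = 78807695168818 + 5158145568608*t + 68103252125417*t^2 + 230406030135679*t^3.
e_{17}(P,Q) = (78807695168818 + 5158145568608*t + 68103252125417*t^2 + 230406030135679*t^3)^{4} = 131296916051530 + 121203265197337*t + 87079001999410*t^2 + 205263102807294*t^3.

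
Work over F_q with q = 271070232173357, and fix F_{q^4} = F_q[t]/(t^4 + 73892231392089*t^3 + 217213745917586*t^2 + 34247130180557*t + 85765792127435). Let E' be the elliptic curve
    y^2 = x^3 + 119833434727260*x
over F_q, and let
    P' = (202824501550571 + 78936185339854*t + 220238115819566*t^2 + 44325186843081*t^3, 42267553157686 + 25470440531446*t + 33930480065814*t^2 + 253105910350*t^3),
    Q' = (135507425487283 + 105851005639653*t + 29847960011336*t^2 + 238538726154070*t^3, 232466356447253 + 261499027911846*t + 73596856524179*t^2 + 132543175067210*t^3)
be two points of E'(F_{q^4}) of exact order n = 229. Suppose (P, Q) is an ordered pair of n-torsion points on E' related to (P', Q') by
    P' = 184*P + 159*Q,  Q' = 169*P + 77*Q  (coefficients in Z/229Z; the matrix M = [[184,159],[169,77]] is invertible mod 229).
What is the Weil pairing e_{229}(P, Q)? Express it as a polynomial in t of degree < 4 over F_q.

The 229-Weil pairing on E[229] over F_{271070232173357} is alternating-bilinear: e_{229}(P',Q') = e_{229}(P,Q)^det(M).
So e_{229}(P,Q) = e_{229}(P',Q')^{53}, since 121*53 = 1 mod 229.
Build f_{229,P'} and f_{229,Q'} via the 8-bit ladder of 229=11100101_2; evaluate at shifted divisors; quotient in F_{271070232173357^4}.
The quotient is 110751338009351 + 47574925965258*t + 163650880498214*t^2 + 132305612412452*t^3.
Thus e_{229}(P,Q) = 245625049355377 + 64475833196308*t + 17811336082843*t^2 + 21606092146199*t^3.

245625049355377 + 64475833196308*t + 17811336082843*t^2 + 21606092146199*t^3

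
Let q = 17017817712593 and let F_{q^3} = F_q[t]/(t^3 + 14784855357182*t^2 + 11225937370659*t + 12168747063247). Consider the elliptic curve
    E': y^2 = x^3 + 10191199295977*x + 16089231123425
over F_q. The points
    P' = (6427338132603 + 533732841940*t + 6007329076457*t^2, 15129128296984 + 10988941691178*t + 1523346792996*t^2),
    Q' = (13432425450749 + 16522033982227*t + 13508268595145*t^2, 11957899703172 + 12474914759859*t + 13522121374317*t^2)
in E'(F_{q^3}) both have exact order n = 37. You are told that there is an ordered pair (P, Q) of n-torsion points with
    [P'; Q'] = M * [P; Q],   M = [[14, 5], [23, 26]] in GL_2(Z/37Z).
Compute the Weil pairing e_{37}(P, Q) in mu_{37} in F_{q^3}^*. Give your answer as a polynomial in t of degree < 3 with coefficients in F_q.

e_{37} is bilinear + alternating on E[37], so e_{37}(14*P + 5*Q, 23*P + 26*Q) = e_{37}(P,Q)^(14*26-5*23).
Inverting 27 mod 37: 11. Thus e_{37}(P,Q) = e(P',Q')^{11}.
Miller loop for e_{37} over F_{17017817712593^3}: bits of 37 = 100101; 5 double steps + 2 add steps, l/v at each.
e_{37}(P',Q') = 15731281133414 + 7047444176692*t + 4461182345958*t^2.
Thus e_{37}(P,Q) = 7646819347271 + 13305345359634*t + 13890697639804*t^2.

7646819347271 + 13305345359634*t + 13890697639804*t^2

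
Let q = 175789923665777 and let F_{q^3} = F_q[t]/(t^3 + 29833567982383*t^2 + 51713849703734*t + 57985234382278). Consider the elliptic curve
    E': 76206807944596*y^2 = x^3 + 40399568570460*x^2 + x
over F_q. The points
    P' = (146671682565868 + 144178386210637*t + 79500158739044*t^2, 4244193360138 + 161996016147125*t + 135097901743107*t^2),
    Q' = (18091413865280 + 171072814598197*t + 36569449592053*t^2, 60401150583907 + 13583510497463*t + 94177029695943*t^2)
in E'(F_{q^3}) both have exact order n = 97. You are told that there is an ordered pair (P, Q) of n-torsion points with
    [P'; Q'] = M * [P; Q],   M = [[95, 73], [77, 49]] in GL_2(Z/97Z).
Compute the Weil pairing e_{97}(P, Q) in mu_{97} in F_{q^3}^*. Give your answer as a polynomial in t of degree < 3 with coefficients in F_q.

Alternating bilinearity on E[97] (values in mu_{97} in F_{175789923665777^3}) gives e(P',Q') = e(P,Q)^det(M).
Inverting 4 mod 97: 73. Thus e_{97}(P,Q) = e(P',Q')^{73}.
Undo Montgomery via alpha=26510366579532, beta=62842736485008: (a',b')=(135515346532237,17213132137860) over F_{175789923665777}.
Double-and-add over 1100001: 7-1 doublings, 3-1 additions; each step l_{T,T}/v_{2T} or l_{T,P'}/v at Q'+S for random S.
Miller gives e_{97}(P',Q') = 32302707758449 + 26714088944825*t + 144135631085776*t^2 in F_{175789923665777^3}.
Hence e(P,Q) = 144758517370368 + 103820197223246*t + 140936581205005*t^2 in F_{175789923665777^3}^*.

144758517370368 + 103820197223246*t + 140936581205005*t^2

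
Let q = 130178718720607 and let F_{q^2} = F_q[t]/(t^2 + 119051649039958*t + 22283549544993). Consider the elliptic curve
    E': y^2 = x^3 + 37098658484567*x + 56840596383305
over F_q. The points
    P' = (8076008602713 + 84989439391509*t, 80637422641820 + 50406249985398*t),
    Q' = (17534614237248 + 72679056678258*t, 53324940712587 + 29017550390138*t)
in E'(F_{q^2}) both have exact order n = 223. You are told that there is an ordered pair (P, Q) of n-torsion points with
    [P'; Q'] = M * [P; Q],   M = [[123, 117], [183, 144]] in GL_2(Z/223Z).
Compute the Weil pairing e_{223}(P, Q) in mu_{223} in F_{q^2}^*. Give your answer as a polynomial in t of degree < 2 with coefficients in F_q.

13714492794562 + 127454754182734*t

Alternating bilinearity on E[223] (values in mu_{223} in F_{130178718720607^2}) gives e(P',Q') = e(P,Q)^det(M).
123*144 - 117*183 = -3699; reduced mod 223: det = 92, inverse 80.
Run Miller on y^2=x^3+37098658484567*x+56840596383305 over F_{130178718720607}: ladder 11011111 (8 bits); e = f_P(D_Q)/f_Q(D_P).
Result: e(P',Q') = 48490605328196 + 50474172020962*t.
(48490605328196 + 50474172020962*t)^{80} mod (130178718720607,f) = 13714492794562 + 127454754182734*t.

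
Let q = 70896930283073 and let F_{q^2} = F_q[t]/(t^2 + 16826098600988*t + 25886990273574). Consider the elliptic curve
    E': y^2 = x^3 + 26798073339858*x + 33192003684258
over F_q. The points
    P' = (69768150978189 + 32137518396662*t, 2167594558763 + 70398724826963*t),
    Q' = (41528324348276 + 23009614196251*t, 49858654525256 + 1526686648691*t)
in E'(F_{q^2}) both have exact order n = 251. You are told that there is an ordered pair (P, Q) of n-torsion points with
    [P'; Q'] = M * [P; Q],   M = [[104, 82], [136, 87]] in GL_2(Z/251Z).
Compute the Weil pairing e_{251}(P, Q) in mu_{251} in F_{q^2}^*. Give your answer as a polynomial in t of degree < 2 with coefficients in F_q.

8993789973890 + 12584032744009*t

e_{251} is bilinear + alternating on E[251], so e_{251}(104*P + 82*Q, 136*P + 87*Q) = e_{251}(P,Q)^(104*87-82*136).
104*87 - 82*136 = -2104; reduced mod 251: det = 155, inverse 217.
n = 251 = (11111011)_2 (8 bits, wt 7); accumulate f_{251,P'}(Q'+S)/f_{251,P'}(S) along the 7-step ladder.
So e_{251}(P',Q') = 59203181113042 + 63243297729081*t.
Raise to 217: e(P,Q) = 8993789973890 + 12584032744009*t in mu_{251}.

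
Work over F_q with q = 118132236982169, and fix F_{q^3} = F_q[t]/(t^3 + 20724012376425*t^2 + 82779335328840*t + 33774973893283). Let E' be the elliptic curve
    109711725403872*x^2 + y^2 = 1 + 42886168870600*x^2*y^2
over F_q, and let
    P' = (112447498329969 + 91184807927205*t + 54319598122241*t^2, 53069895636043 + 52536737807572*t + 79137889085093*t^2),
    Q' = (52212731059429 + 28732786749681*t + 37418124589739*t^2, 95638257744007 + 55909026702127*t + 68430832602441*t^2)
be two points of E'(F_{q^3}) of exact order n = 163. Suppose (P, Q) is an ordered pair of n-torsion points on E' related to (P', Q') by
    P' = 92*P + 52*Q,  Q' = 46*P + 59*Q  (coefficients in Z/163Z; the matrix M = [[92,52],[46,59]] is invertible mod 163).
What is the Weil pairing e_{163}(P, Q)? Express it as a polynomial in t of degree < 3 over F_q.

19484109851411 + 107205252826681*t + 9031853327897*t^2

e_{163}(aP+bQ,cP+dQ) = e_{163}(P,Q)^(ad-bc); with (a,b,c,d)=(92,52,46,59) this gives the det-163 law.
det(M) mod 163 = 102; its inverse in (Z/163)^* is 8 (check: 102*8 mod 163 = 1).
Map (x,y)_Ed via u=(1+y)/(1-y), v=(1+y)/((1-y)x) to Montgomery A=33013299980717,B=100525671656898; then to (a',b')=(50694136364156,88014686233665).
Double-and-add over 10100011: 8-1 doublings, 4-1 additions; each step l_{T,T}/v_{2T} or l_{T,P'}/v at Q'+S for random S.
Result: e(P',Q') = 61924072460442 + 27296142083342*t + 22776466143460*t^2.
Hence e(P,Q) = 19484109851411 + 107205252826681*t + 9031853327897*t^2 in F_{118132236982169^3}^*.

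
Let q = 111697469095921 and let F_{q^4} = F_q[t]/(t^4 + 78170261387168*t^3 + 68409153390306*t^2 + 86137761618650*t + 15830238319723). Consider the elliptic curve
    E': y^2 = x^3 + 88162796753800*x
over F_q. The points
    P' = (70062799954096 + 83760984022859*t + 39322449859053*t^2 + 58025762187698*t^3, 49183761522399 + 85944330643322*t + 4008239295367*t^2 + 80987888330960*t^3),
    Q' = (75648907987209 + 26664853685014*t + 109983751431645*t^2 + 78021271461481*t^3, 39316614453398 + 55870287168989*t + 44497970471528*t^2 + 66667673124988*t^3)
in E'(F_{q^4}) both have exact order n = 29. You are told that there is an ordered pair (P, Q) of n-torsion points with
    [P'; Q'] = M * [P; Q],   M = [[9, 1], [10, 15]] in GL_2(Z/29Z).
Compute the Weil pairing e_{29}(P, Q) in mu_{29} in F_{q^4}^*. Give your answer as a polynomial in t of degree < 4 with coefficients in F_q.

e_{29} is bilinear + alternating on E[29], so e_{29}(9*P + 1*Q, 10*P + 15*Q) = e_{29}(P,Q)^(9*15-1*10).
det M = 9*15 - 1*10 = 125 = 9 (mod 29); 9^{-1} = 13 (mod 29).
Run Miller on y^2=x^3+88162796753800*x over F_{111697469095921}: ladder 11101 (5 bits); e = f_P(D_Q)/f_Q(D_P).
So e_{29}(P',Q') = 31386817213817 + 65435131511297*t + 23961671934878*t^2 + 102097728198638*t^3.
Finally e_{29}(P,Q) = 46657355027101 + 60951004485400*t + 23226203562271*t^2 + 30432161750870*t^3.

46657355027101 + 60951004485400*t + 23226203562271*t^2 + 30432161750870*t^3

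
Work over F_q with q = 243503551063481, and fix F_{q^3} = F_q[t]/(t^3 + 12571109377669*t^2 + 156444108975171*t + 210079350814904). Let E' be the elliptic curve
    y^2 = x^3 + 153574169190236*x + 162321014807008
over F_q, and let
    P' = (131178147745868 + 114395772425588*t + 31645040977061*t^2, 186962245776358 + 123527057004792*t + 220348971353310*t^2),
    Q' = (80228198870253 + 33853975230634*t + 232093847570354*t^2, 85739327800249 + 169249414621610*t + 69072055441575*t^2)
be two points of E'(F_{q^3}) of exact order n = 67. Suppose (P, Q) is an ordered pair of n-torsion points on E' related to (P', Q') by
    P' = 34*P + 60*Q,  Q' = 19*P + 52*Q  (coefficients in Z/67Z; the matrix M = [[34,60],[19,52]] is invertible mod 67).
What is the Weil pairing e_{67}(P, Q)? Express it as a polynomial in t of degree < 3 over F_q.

181867067900736 + 98046103913431*t + 195058012782275*t^2

e_{67} is bilinear + alternating on E[67], so e_{67}(34*P + 60*Q, 19*P + 52*Q) = e_{67}(P,Q)^(34*52-60*19).
det(M) mod 67 = 25; its inverse in (Z/67)^* is 59 (check: 25*59 mod 67 = 1).
n = 67 = (1000011)_2 (7 bits, wt 3); accumulate f_{67,P'}(Q'+S)/f_{67,P'}(S) along the 6-step ladder.
e_{67}(P',Q') = 188718011474940 + 2718978993828*t + 30098720669657*t^2.
(188718011474940 + 2718978993828*t + 30098720669657*t^2)^{59} mod (243503551063481,f) = 181867067900736 + 98046103913431*t + 195058012782275*t^2.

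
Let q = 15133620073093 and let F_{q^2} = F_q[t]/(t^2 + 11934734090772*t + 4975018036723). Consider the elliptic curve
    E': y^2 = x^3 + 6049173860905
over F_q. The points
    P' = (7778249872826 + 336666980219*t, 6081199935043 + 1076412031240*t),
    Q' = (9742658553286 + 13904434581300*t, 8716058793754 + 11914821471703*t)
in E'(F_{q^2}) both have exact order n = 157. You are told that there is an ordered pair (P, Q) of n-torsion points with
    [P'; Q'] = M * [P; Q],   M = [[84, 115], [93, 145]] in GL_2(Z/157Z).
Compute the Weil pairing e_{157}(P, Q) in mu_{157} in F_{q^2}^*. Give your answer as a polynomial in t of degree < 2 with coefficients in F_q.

e_{157}(aP+bQ,cP+dQ) = e_{157}(P,Q)^(ad-bc); with (a,b,c,d)=(84,115,93,145) this gives the det-157 law.
det M = 84*145 - 115*93 = 1485 = 72 (mod 157); 72^{-1} = 24 (mod 157).
8-bit Miller (10011101) on E'/F_{15133620073093} with a'=0, b'=6049173860905: accumulate tangent/chord ratios at Q'+S and P'+S'.
The quotient is 13761155516403 + 98833270482*t.
Thus e_{157}(P,Q) = 8800922309586 + 3917640983941*t.

8800922309586 + 3917640983941*t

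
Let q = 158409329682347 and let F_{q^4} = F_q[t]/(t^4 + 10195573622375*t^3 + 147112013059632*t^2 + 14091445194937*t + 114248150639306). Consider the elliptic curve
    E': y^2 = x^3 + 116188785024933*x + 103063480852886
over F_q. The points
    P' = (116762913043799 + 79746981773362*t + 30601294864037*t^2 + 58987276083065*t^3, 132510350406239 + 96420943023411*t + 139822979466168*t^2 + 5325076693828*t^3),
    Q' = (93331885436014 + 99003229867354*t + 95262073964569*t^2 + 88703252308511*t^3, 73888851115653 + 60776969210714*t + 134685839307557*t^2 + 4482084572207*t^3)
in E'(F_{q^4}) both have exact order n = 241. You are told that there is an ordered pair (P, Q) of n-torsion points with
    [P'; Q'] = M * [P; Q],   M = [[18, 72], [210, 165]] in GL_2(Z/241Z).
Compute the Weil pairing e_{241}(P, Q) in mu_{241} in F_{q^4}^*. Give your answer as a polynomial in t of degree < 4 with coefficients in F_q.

145048943786163 + 70999718065645*t + 91878230103221*t^2 + 89829978280629*t^3

e_{241}(aP+bQ,cP+dQ) = e_{241}(P,Q)^(ad-bc); with (a,b,c,d)=(18,72,210,165) this gives the det-241 law.
det(M) mod 241 = 141; its inverse in (Z/241)^* is 147 (check: 141*147 mod 241 = 1).
Build f_{241,P'} and f_{241,Q'} via the 8-bit ladder of 241=11110001_2; evaluate at shifted divisors; quotient in F_{158409329682347^4}.
The quotient is 25429105949700 + 91628153129751*t + 61721206855860*t^2 + 105487460469545*t^3.
(25429105949700 + 91628153129751*t + 61721206855860*t^2 + 105487460469545*t^3)^{147} mod (158409329682347,f) = 145048943786163 + 70999718065645*t + 91878230103221*t^2 + 89829978280629*t^3.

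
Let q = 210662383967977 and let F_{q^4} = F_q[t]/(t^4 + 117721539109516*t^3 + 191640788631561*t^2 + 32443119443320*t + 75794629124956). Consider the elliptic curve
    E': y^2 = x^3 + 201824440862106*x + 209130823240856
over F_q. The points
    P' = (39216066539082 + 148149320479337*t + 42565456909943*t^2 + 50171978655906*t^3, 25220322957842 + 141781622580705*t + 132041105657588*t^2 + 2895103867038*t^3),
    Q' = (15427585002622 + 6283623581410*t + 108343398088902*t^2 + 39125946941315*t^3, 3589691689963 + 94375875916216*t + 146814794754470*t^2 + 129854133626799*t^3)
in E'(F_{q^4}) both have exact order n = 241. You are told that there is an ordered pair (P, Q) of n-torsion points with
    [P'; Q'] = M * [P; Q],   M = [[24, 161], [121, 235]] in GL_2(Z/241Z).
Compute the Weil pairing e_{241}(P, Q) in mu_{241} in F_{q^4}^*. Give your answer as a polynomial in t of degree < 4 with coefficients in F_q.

e_{241}(aP+bQ,cP+dQ) = e_{241}(P,Q)^(ad-bc); with (a,b,c,d)=(24,161,121,235) this gives the det-241 law.
Hence e(P,Q) = e(P',Q')^{95} where 95 = 137^{-1} mod 241.
Miller loop for e_{241} over F_{210662383967977^4}: bits of 241 = 11110001; 7 double steps + 4 add steps, l/v at each.
Result: e(P',Q') = 55036511798579 + 94483794345631*t + 142389226554081*t^2 + 16120027667156*t^3.
Thus e_{241}(P,Q) = 146976628951038 + 170126788174287*t + 88685788137781*t^2 + 44259753179783*t^3.

146976628951038 + 170126788174287*t + 88685788137781*t^2 + 44259753179783*t^3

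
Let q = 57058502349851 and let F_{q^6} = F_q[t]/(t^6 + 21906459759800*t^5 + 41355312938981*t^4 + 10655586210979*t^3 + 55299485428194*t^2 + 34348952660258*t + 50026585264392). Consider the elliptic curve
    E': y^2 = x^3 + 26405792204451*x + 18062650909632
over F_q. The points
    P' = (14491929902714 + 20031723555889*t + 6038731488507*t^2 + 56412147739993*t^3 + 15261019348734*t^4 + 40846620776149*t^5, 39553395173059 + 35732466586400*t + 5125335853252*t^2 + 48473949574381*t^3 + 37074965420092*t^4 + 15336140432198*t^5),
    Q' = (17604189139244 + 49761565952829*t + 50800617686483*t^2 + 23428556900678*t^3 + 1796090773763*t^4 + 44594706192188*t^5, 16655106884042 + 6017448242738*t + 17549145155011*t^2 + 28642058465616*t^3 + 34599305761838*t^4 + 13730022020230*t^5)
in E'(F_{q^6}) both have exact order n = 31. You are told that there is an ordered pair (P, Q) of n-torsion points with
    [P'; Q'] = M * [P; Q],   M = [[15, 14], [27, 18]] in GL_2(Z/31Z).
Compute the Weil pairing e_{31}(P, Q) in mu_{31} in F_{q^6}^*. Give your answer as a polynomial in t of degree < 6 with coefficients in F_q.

e_{31}(aP+bQ,cP+dQ) = e_{31}(P,Q)^(ad-bc); with (a,b,c,d)=(15,14,27,18) this gives the det-31 law.
15*18 - 14*27 = -108; reduced mod 31: det = 16, inverse 2.
Build f_{31,P'} and f_{31,Q'} via the 5-bit ladder of 31=11111_2; evaluate at shifted divisors; quotient in F_{57058502349851^6}.
f_P(D_Q)/f_Q(D_P) = 15203656884999 + 34318906662332*t + 20988892734852*t^2 + 39688997725331*t^3 + 23623222147553*t^4 + 24742425747936*t^5.
e_{31}(P,Q) = (15203656884999 + 34318906662332*t + 20988892734852*t^2 + 39688997725331*t^3 + 23623222147553*t^4 + 24742425747936*t^5)^{2} = 29542857164172 + 53852263858928*t + 11875722690524*t^2 + 10240982196004*t^3 + 6828175007300*t^4 + 47009520416322*t^5.

29542857164172 + 53852263858928*t + 11875722690524*t^2 + 10240982196004*t^3 + 6828175007300*t^4 + 47009520416322*t^5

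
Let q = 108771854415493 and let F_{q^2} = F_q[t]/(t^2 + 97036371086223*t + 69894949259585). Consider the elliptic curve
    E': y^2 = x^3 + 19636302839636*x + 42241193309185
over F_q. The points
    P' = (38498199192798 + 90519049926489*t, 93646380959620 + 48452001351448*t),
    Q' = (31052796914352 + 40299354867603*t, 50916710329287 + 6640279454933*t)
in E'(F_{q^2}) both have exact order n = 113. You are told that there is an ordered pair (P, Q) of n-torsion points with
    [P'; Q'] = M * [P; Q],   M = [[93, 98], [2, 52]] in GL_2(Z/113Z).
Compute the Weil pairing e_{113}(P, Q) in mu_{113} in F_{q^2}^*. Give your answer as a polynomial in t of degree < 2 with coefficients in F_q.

Alternating bilinearity on E[113] (values in mu_{113} in F_{108771854415493^2}) gives e(P',Q') = e(P,Q)^det(M).
det(M) mod 113 = 7; its inverse in (Z/113)^* is 97 (check: 7*97 mod 113 = 1).
Miller loop for e_{113} over F_{108771854415493^2}: bits of 113 = 1110001; 6 double steps + 3 add steps, l/v at each.
Result: e(P',Q') = 91402530245456 + 31354808714097*t.
(91402530245456 + 31354808714097*t)^{97} mod (108771854415493,f) = 16728258209575 + 50388925548278*t.

16728258209575 + 50388925548278*t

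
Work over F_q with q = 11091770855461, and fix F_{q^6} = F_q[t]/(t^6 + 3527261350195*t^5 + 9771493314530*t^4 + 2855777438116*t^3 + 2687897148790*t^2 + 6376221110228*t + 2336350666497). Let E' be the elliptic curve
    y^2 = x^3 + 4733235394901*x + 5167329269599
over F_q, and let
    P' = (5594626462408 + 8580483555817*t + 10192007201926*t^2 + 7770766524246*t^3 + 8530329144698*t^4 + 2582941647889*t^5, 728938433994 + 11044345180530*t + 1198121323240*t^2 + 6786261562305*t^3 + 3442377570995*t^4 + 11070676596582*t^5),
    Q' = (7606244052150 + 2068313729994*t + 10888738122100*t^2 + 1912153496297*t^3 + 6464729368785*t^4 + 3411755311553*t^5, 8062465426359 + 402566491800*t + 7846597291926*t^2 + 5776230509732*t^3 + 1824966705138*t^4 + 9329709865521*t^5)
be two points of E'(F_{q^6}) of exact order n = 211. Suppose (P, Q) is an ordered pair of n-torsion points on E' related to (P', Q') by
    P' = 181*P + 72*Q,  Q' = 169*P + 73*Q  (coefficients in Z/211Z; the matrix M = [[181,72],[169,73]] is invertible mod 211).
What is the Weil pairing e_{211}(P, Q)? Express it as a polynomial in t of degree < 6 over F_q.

Under M = [[181,72],[169,73]] in GL_2(Z/211), e_{211}(P',Q') = e_{211}(P,Q)^(181*73-72*169 mod 211).
Hence e(P,Q) = e(P',Q')^{21} where 21 = 201^{-1} mod 211.
Run Miller on y^2=x^3+4733235394901*x+5167329269599 over F_{11091770855461}: ladder 11010011 (8 bits); e = f_P(D_Q)/f_Q(D_P).
The quotient is 2931418827953 + 779911568163*t + 4082049036876*t^2 + 1473573506825*t^3 + 2677019508923*t^4 + 3751435613383*t^5.
e_{211}(P,Q) = (2931418827953 + 779911568163*t + 4082049036876*t^2 + 1473573506825*t^3 + 2677019508923*t^4 + 3751435613383*t^5)^{21} = 2167777665033 + 2888299826476*t + 7699604664778*t^2 + 7032204874385*t^3 + 2065376281846*t^4 + 8643305531594*t^5.

2167777665033 + 2888299826476*t + 7699604664778*t^2 + 7032204874385*t^3 + 2065376281846*t^4 + 8643305531594*t^5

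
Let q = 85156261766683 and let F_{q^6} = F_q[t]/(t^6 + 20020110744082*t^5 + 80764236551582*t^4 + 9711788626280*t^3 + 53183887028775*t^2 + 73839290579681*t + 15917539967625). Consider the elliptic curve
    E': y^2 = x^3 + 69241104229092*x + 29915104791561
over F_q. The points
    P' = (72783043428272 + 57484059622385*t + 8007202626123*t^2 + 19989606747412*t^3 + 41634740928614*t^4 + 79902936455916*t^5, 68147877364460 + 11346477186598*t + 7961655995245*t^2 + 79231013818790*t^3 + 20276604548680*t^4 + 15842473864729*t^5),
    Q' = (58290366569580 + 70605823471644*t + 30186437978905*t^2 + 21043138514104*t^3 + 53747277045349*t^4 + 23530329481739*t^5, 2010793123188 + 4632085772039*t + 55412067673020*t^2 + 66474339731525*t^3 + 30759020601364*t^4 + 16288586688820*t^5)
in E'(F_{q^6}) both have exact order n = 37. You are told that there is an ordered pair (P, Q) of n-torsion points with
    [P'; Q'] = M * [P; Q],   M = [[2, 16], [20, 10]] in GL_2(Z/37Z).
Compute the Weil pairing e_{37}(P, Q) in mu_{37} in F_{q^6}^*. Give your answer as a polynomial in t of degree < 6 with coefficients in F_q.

The 37-Weil pairing on E[37] over F_{85156261766683} is alternating-bilinear: e_{37}(P',Q') = e_{37}(P,Q)^det(M).
det(M) mod 37 = 33; its inverse in (Z/37)^* is 9 (check: 33*9 mod 37 = 1).
Miller loop for e_{37} over F_{85156261766683^6}: bits of 37 = 100101; 5 double steps + 2 add steps, l/v at each.
Result: e(P',Q') = 63895832936554 + 41969652642107*t + 79704101616788*t^2 + 80833521179403*t^3 + 53893061735960*t^4 + 1825621355961*t^5.
e_{37}(P,Q) = (63895832936554 + 41969652642107*t + 79704101616788*t^2 + 80833521179403*t^3 + 53893061735960*t^4 + 1825621355961*t^5)^{9} = 8293670222799 + 49241542097831*t + 47982111381035*t^2 + 51813490756893*t^3 + 38429754923566*t^4 + 45757293283468*t^5.

8293670222799 + 49241542097831*t + 47982111381035*t^2 + 51813490756893*t^3 + 38429754923566*t^4 + 45757293283468*t^5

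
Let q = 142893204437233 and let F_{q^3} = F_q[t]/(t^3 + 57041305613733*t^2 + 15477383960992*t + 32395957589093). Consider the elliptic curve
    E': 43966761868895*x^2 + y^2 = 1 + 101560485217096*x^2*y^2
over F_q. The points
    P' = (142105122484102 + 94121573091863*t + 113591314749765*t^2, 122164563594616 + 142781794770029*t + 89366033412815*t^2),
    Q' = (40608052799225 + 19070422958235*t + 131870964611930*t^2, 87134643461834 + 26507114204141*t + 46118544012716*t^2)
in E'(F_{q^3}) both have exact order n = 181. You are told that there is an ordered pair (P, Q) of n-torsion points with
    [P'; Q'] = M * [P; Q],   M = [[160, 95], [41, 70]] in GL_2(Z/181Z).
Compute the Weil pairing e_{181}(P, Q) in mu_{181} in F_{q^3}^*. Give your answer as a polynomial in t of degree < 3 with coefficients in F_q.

80454513764524 + 30269490391780*t + 49596323396461*t^2

e_{181}(aP+bQ,cP+dQ) = e_{181}(P,Q)^(ad-bc); with (a,b,c,d)=(160,95,41,70) this gives the det-181 law.
Inverting 65 mod 181: 39. Thus e_{181}(P,Q) = e(P',Q')^{39}.
Map (x,y)_Ed via u=(1+y)/(1-y), v=(1+y)/((1-y)x) to Montgomery A=138561821941636,B=138867044359988; then to (a',b')=(142178153602192,0).
Double-and-add over 10110101: 8-1 doublings, 5-1 additions; each step l_{T,T}/v_{2T} or l_{T,P'}/v at Q'+S for random S.
The quotient is 56582085958313 + 53528743761525*t + 109742321957974*t^2.
Thus e_{181}(P,Q) = 80454513764524 + 30269490391780*t + 49596323396461*t^2.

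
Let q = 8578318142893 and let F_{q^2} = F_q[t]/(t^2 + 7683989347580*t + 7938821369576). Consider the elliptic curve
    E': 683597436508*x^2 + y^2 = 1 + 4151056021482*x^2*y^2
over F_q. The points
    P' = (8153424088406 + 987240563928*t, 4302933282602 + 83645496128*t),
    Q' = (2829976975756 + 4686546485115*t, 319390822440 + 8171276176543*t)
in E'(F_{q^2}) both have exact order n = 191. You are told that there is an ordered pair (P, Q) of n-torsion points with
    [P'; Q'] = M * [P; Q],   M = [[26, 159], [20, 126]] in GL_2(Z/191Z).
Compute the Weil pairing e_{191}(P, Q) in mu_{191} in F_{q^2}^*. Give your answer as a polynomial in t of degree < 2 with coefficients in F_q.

e_{191}(aP+bQ,cP+dQ) = e_{191}(P,Q)^(ad-bc); with (a,b,c,d)=(26,159,20,126) this gives the det-191 law.
Hence e(P,Q) = e(P',Q')^{2} where 2 = 96^{-1} mod 191.
Edwards a_E,d_E -> Montgomery A=5068999042595,B=979965523911 -> Weierstrass 2904847422732,5534466338653 via alpha=3665214957296,beta=3422294425203.
8-bit Miller (10111111) on E'/F_{8578318142893} with a'=2904847422732, b'=5534466338653: accumulate tangent/chord ratios at Q'+S and P'+S'.
Miller gives e_{191}(P',Q') = 4067554934453 + 3079026150602*t in F_{8578318142893^2}.
Raise to 2: e(P,Q) = 6577042979799 + 3938818289424*t in mu_{191}.

6577042979799 + 3938818289424*t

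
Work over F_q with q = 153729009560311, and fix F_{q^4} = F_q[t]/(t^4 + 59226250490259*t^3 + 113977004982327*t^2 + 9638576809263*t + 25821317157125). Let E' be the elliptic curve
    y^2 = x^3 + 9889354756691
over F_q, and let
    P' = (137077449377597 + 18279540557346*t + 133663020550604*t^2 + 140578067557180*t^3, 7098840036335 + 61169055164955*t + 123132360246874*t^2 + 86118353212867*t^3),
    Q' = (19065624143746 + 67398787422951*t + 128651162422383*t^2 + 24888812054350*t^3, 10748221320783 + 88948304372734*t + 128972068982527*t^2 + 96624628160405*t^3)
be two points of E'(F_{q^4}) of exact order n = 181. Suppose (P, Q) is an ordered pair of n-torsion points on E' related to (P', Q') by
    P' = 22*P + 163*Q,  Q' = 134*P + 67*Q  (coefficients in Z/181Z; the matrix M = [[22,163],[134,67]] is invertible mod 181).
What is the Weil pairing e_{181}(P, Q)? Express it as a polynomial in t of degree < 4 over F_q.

Under M = [[22,163],[134,67]] in GL_2(Z/181), e_{181}(P',Q') = e_{181}(P,Q)^(22*67-163*134 mod 181).
22*67 - 163*134 = -20368; reduced mod 181: det = 85, inverse 115.
n = 181 = (10110101)_2 (8 bits, wt 5); accumulate f_{181,P'}(Q'+S)/f_{181,P'}(S) along the 7-step ladder.
e_{181}(P',Q') = 87145625498010 + 72629511246509*t + 86677468746297*t^2 + 133230235564204*t^3.
e_{181}(P,Q) = (87145625498010 + 72629511246509*t + 86677468746297*t^2 + 133230235564204*t^3)^{115} = 153125564886799 + 111369897460805*t + 53140953709315*t^2 + 126379266451860*t^3.

153125564886799 + 111369897460805*t + 53140953709315*t^2 + 126379266451860*t^3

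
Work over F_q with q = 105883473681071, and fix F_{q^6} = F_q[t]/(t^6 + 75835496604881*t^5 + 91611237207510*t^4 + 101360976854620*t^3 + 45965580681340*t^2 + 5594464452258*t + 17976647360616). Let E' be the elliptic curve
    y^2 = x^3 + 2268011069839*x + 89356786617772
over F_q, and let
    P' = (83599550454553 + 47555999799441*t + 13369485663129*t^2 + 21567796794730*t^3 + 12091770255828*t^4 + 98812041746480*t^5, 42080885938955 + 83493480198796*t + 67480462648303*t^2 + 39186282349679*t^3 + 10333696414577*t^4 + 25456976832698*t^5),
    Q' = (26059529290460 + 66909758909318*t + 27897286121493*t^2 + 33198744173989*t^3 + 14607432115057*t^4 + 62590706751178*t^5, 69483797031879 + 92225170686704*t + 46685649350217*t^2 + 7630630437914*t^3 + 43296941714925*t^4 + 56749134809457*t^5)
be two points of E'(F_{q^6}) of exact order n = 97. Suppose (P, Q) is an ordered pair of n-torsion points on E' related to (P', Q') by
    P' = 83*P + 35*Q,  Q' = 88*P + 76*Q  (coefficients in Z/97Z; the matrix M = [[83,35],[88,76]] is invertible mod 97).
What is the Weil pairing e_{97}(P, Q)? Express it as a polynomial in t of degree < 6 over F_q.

e_{97}(aP+bQ,cP+dQ) = e_{97}(P,Q)^(ad-bc); with (a,b,c,d)=(83,35,88,76) this gives the det-97 law.
det(M) mod 97 = 27; its inverse in (Z/97)^* is 18 (check: 27*18 mod 97 = 1).
7-bit Miller (1100001) on E'/F_{105883473681071} with a'=2268011069839, b'=89356786617772: accumulate tangent/chord ratios at Q'+S and P'+S'.
f_P(D_Q)/f_Q(D_P) = 3804866055191 + 66433081961350*t + 82322197514482*t^2 + 234537576410*t^3 + 104339924418828*t^4 + 87460562197600*t^5.
Raise to 18: e(P,Q) = 21374541236544 + 43626279399033*t + 79072744700962*t^2 + 521344577825*t^3 + 76115919678407*t^4 + 92457261779517*t^5 in mu_{97}.

21374541236544 + 43626279399033*t + 79072744700962*t^2 + 521344577825*t^3 + 76115919678407*t^4 + 92457261779517*t^5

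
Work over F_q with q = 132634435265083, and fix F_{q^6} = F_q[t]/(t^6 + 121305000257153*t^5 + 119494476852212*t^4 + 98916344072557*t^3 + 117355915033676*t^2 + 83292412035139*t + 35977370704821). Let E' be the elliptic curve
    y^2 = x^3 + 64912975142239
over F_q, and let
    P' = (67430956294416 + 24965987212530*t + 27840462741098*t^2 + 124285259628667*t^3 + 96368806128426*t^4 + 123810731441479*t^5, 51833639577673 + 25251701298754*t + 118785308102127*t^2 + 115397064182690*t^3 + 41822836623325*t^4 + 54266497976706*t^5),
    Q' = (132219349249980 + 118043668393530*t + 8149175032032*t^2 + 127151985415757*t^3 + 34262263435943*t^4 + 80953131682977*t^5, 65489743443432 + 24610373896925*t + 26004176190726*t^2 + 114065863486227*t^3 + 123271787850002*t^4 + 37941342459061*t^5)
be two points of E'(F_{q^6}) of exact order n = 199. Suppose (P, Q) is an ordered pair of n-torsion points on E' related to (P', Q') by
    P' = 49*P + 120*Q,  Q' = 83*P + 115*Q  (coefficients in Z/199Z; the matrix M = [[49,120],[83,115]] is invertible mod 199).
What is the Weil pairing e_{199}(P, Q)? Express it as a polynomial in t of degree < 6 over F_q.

The 199-Weil pairing on E[199] over F_{132634435265083} is alternating-bilinear: e_{199}(P',Q') = e_{199}(P,Q)^det(M).
det M = 49*115 - 120*83 = -4325 = 53 (mod 199); 53^{-1} = 184 (mod 199).
n = 199 = (11000111)_2 (8 bits, wt 5); accumulate f_{199,P'}(Q'+S)/f_{199,P'}(S) along the 7-step ladder.
The quotient is 30732959766147 + 106106616080324*t + 104031593348320*t^2 + 119119805137673*t^3 + 101988021417585*t^4 + 125374026920030*t^5.
Finally e_{199}(P,Q) = 2653695780193 + 81942517971085*t + 1683517035299*t^2 + 48016899493735*t^3 + 43385194089400*t^4 + 122761557842848*t^5.

2653695780193 + 81942517971085*t + 1683517035299*t^2 + 48016899493735*t^3 + 43385194089400*t^4 + 122761557842848*t^5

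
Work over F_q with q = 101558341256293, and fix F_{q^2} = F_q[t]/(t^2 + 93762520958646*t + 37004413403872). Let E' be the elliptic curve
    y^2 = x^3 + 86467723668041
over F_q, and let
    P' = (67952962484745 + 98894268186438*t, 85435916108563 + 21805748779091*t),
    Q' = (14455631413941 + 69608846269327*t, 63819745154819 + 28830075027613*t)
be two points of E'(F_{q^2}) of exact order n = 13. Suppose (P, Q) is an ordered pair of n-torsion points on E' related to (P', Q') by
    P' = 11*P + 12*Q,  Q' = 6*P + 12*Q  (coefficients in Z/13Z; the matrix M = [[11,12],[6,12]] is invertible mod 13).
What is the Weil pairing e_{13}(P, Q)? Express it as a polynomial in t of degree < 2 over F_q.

71776238378896 + 53187333322122*t

Under M = [[11,12],[6,12]] in GL_2(Z/13), e_{13}(P',Q') = e_{13}(P,Q)^(11*12-12*6 mod 13).
det(M) mod 13 = 8; its inverse in (Z/13)^* is 5 (check: 8*5 mod 13 = 1).
n = 13 = (1101)_2 (4 bits, wt 3); accumulate f_{13,P'}(Q'+S)/f_{13,P'}(S) along the 3-step ladder.
f_P(D_Q)/f_Q(D_P) = 63000833282044 + 13177082807629*t.
Thus e_{13}(P,Q) = 71776238378896 + 53187333322122*t.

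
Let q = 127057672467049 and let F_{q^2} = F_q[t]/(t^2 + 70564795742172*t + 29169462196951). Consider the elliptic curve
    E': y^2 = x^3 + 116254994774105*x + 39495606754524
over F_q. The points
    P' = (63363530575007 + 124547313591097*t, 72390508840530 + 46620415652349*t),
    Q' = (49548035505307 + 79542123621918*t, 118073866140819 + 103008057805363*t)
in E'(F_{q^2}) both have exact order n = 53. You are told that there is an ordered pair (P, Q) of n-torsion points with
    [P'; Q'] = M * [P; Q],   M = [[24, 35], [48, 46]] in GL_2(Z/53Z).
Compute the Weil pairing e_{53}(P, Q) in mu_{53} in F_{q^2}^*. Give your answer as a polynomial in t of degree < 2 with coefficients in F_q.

60777020872676 + 67779331123348*t

The 53-Weil pairing on E[53] over F_{127057672467049} is alternating-bilinear: e_{53}(P',Q') = e_{53}(P,Q)^det(M).
Hence e(P,Q) = e(P',Q')^{38} where 38 = 7^{-1} mod 53.
n = 53 = (110101)_2 (6 bits, wt 4); accumulate f_{53,P'}(Q'+S)/f_{53,P'}(S) along the 5-step ladder.
Miller gives e_{53}(P',Q') = 16961597446603 + 10703649329754*t in F_{127057672467049^2}.
Finally e_{53}(P,Q) = 60777020872676 + 67779331123348*t.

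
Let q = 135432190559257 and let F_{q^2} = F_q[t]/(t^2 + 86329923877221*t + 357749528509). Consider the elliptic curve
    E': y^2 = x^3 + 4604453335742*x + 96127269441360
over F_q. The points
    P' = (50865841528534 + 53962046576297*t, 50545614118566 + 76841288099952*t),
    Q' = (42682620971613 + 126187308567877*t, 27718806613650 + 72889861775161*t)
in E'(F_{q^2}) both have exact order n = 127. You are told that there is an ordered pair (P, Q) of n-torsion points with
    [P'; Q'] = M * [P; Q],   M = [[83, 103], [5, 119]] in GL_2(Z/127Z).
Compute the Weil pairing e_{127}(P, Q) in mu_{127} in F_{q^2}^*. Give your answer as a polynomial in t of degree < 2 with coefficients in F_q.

16437036557566 + 98507165484899*t

e_{127}(aP+bQ,cP+dQ) = e_{127}(P,Q)^(ad-bc); with (a,b,c,d)=(83,103,5,119) this gives the det-127 law.
det M = 83*119 - 103*5 = 9362 = 91 (mod 127); 91^{-1} = 67 (mod 127).
7-bit Miller (1111111) on E'/F_{135432190559257} with a'=4604453335742, b'=96127269441360: accumulate tangent/chord ratios at Q'+S and P'+S'.
e_{127}(P',Q') = 88398497835112 + 59148202011241*t.
Thus e_{127}(P,Q) = 16437036557566 + 98507165484899*t.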